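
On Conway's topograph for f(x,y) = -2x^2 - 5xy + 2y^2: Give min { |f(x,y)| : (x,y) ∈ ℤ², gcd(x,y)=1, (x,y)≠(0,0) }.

descent: ρ → (2,5,-2)  [lands on river]
river: ρ → (-2,3,4)
river: ρ → (4,5,-1)
river: ρ → (-1,5,4)
river: ρ → (4,3,-2)
river: ρ → (-2,5,2)
river: ρ → (2,3,-4)
river: ρ → (-4,5,1)
river: ρ → (1,5,-4)
river: ρ → (-4,3,2)
closes: descent 1, river 10
min |a| on river = 1

1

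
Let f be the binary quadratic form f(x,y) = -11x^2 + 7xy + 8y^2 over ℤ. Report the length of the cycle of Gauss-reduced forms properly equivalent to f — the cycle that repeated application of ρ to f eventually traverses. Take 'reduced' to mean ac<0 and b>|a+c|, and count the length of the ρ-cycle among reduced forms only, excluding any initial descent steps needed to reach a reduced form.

D = 401, ⌊√D⌋ = 20
river: ρ → (8,9,-10)
river: ρ → (-10,11,7)
river: ρ → (7,17,-4)
river: ρ → (-4,15,11)
river: ρ → (11,7,-8)
river: ρ → (-8,9,10)
river: ρ → (10,11,-7)
river: ρ → (-7,17,4)
river: ρ → (4,15,-11)
river: ρ → (-11,7,8)
ρ-cycle length = 10 (tail of 0 descent steps not counted)

10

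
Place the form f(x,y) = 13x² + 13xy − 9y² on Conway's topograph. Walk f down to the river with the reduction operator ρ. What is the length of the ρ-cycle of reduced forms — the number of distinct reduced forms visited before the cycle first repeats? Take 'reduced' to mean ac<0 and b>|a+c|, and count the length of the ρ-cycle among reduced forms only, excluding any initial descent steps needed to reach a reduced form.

D = 637, ⌊√D⌋ = 25
river: ρ → (-9,23,3)
river: ρ → (3,25,-1)
river: ρ → (-1,25,3)
river: ρ → (3,23,-9)
river: ρ → (-9,13,13)
river: ρ → (13,13,-9)
ρ-cycle length = 6 (tail of 0 descent steps not counted)

6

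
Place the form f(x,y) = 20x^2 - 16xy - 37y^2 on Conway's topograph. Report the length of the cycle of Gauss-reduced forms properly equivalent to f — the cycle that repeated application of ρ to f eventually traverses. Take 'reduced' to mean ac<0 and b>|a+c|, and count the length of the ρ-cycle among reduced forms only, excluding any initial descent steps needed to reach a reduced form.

D = 3216, ⌊√D⌋ = 56
descent: ρ → (-37,16,20)
descent: ρ → (20,24,-33)  [lands on river]
river: ρ → (-33,42,11)
river: ρ → (11,46,-25)
river: ρ → (-25,54,3)
river: ρ → (3,54,-25)
river: ρ → (-25,46,11)
river: ρ → (11,42,-33)
river: ρ → (-33,24,20)
river: ρ → (20,56,-1)
river: ρ → (-1,56,20)
ρ-cycle length = 10 (tail of 2 descent steps not counted)

10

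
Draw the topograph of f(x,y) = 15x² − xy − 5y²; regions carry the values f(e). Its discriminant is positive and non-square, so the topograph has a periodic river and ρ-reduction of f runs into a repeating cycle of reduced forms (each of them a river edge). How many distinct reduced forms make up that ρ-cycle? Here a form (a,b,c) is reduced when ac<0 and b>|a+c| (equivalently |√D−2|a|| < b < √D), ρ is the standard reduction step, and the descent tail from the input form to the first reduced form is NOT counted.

D = 301, ⌊√D⌋ = 17
descent: ρ → (-5,11,9)  [lands on river]
river: ρ → (9,7,-7)
river: ρ → (-7,7,9)
river: ρ → (9,11,-5)
river: ρ → (-5,9,11)
river: ρ → (11,13,-3)
river: ρ → (-3,17,1)
river: ρ → (1,17,-3)
river: ρ → (-3,13,11)
river: ρ → (11,9,-5)
ρ-cycle length = 10 (tail of 1 descent step not counted)

10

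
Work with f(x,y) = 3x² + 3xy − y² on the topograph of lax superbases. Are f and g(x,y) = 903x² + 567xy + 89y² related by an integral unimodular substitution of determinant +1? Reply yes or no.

D₁ = 21, D₂ = 21
river cycle of f (length 2): (-1, 3, 3), (3, 3, -1)
river cycle of g (length 2): (3, 3, -1), (-1, 3, 3)
cycles coincide ⇒ equivalent

yes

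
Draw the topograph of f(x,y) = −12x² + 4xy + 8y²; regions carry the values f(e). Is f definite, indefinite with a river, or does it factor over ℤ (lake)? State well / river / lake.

D = b²−4ac = 4² − 4·(-12)·8 = 400
D = 20² is a perfect square ⇒ form factors over ℤ ⇒ lakes

lake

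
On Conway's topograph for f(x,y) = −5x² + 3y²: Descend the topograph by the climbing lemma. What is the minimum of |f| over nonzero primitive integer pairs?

descent: ρ → (3,6,-2)  [lands on river]
river: ρ → (-2,6,3)
closes: descent 1, river 2
min |a| on river = 2

2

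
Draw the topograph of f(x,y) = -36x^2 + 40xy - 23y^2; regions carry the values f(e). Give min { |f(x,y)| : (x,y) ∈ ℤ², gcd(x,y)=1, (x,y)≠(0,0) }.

translate: b→32 (≡-40 mod 72), so (36,-40,23)→(36,32,19)
flip: (36,32,19)→(19,-32,36)
translate: b→6 (≡-32 mod 38), so (19,-32,36)→(19,6,23)
reduced (well bottom): (19,6,23) with a≤c, −a<b≤a
well minimum |f| = |-19| = 19 (negative-definite)

19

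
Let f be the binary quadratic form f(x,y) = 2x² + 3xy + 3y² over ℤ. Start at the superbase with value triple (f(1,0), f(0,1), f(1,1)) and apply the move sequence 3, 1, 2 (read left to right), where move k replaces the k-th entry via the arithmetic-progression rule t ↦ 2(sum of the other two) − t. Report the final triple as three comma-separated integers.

start (2,3,8) = (f(1,0),f(0,1),f(1,1))
replace slot 3: 2·(2+3) − 8 = 2 → (2,3,2)
replace slot 1: 2·(3+2) − 2 = 8 → (8,3,2)
replace slot 2: 2·(8+2) − 3 = 17 → (8,17,2)

8,17,2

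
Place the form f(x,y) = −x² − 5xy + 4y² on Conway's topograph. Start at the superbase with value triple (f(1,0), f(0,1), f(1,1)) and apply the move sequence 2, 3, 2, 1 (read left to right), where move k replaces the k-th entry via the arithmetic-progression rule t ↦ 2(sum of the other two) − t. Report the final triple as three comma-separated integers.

start (-1,4,-2) = (f(1,0),f(0,1),f(1,1))
replace slot 2: 2·((-1)+(-2)) − 4 = -10 → (-1,-10,-2)
replace slot 3: 2·((-1)+(-10)) − (-2) = -20 → (-1,-10,-20)
replace slot 2: 2·((-1)+(-20)) − (-10) = -32 → (-1,-32,-20)
replace slot 1: 2·((-32)+(-20)) − (-1) = -103 → (-103,-32,-20)

-103,-32,-20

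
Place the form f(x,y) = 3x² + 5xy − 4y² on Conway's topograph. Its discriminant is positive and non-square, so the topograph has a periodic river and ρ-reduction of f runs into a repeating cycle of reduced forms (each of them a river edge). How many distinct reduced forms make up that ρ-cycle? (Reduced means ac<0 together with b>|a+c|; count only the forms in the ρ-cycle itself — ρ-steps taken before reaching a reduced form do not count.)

D = 73, ⌊√D⌋ = 8
river: ρ → (-4,3,4)
river: ρ → (4,5,-3)
river: ρ → (-3,7,2)
river: ρ → (2,5,-6)
river: ρ → (-6,7,1)
river: ρ → (1,7,-6)
river: ρ → (-6,5,2)
river: ρ → (2,7,-3)
river: ρ → (-3,5,4)
river: ρ → (4,3,-4)
river: ρ → (-4,5,3)
river: ρ → (3,7,-2)
river: ρ → (-2,5,6)
river: ρ → (6,7,-1)
river: ρ → (-1,7,6)
river: ρ → (6,5,-2)
river: ρ → (-2,7,3)
river: ρ → (3,5,-4)
ρ-cycle length = 18 (tail of 0 descent steps not counted)

18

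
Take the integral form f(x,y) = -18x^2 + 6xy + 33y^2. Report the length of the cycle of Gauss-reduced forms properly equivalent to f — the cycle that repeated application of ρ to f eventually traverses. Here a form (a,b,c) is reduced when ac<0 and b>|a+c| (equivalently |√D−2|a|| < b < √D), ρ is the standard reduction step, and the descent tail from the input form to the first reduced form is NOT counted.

D = 2412, ⌊√D⌋ = 49
descent: ρ → (33,-6,-18)
descent: ρ → (-18,42,9)  [lands on river]
river: ρ → (9,48,-3)
river: ρ → (-3,48,9)
river: ρ → (9,42,-18)
river: ρ → (-18,30,21)
river: ρ → (21,12,-27)
river: ρ → (-27,42,6)
river: ρ → (6,42,-27)
river: ρ → (-27,12,21)
river: ρ → (21,30,-18)
ρ-cycle length = 10 (tail of 2 descent steps not counted)

10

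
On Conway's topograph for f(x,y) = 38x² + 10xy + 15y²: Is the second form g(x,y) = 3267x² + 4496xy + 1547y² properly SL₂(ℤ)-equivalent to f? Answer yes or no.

D₁ = -2180, D₂ = -2180
f: flip: (38,10,15)→(15,-10,38)
f: reduced (well bottom): (15,-10,38) with a≤c, −a<b≤a
g: translate: b→-2038 (≡4496 mod 6534), so (3267,4496,1547)→(3267,-2038,318)
g: flip: (3267,-2038,318)→(318,2038,3267)
g: translate: b→130 (≡2038 mod 636), so (318,2038,3267)→(318,130,15)
g: flip: (318,130,15)→(15,-130,318)
g: translate: b→-10 (≡-130 mod 30), so (15,-130,318)→(15,-10,38)
g: reduced (well bottom): (15,-10,38) with a≤c, −a<b≤a
reduced forms (15, -10, 38) vs (15, -10, 38) ⇒ equivalent

yes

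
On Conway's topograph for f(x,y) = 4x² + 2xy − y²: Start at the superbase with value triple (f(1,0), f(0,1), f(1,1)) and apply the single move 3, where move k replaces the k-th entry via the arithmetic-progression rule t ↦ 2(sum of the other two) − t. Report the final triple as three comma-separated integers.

start (4,-1,5) = (f(1,0),f(0,1),f(1,1))
replace slot 3: 2·(4+(-1)) − 5 = 1 → (4,-1,1)

4,-1,1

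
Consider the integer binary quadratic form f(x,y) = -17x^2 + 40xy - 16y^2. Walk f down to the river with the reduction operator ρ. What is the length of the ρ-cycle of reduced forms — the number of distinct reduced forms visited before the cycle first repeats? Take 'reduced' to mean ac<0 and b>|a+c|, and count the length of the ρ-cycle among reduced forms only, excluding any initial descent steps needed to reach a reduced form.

D = 512, ⌊√D⌋ = 22
descent: ρ → (-16,-8,7)
descent: ρ → (7,22,-1)  [lands on river]
river: ρ → (-1,22,7)
river: ρ → (7,20,-4)
river: ρ → (-4,20,7)
ρ-cycle length = 4 (tail of 2 descent steps not counted)

4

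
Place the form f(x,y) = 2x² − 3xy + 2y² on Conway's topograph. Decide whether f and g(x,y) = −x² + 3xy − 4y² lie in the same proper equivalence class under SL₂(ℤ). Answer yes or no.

D₁ = -7, D₂ = -7
f: translate: b→1 (≡-3 mod 4), so (2,-3,2)→(2,1,1)
f: flip: (2,1,1)→(1,-1,2)
f: translate: b→1 (≡-1 mod 2), so (1,-1,2)→(1,1,2)
f: reduced (well bottom): (1,1,2) with a≤c, −a<b≤a
g is negative-definite; reduce −g:
−g: translate: b→1 (≡-3 mod 2), so (1,-3,4)→(1,1,2)
−g: reduced (well bottom): (1,1,2) with a≤c, −a<b≤a
flip sign back: reduced form of g is (-1,-1,-2)
reduced forms (1, 1, 2) vs (-1, -1, -2) ⇒ inequivalent

no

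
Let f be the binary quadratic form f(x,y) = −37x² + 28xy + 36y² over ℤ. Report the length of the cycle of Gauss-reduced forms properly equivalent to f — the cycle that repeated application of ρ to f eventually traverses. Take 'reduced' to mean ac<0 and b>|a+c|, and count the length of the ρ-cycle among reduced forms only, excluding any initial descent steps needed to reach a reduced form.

D = 6112, ⌊√D⌋ = 78
river: ρ → (36,44,-29)
river: ρ → (-29,72,8)
river: ρ → (8,72,-29)
river: ρ → (-29,44,36)
river: ρ → (36,28,-37)
river: ρ → (-37,46,27)
river: ρ → (27,62,-21)
river: ρ → (-21,64,24)
river: ρ → (24,32,-53)
river: ρ → (-53,74,3)
river: ρ → (3,76,-28)
river: ρ → (-28,36,43)
river: ρ → (43,50,-21)
river: ρ → (-21,76,4)
river: ρ → (4,76,-21)
river: ρ → (-21,50,43)
river: ρ → (43,36,-28)
river: ρ → (-28,76,3)
river: ρ → (3,74,-53)
river: ρ → (-53,32,24)
river: ρ → (24,64,-21)
river: ρ → (-21,62,27)
river: ρ → (27,46,-37)
river: ρ → (-37,28,36)
ρ-cycle length = 24 (tail of 0 descent steps not counted)

24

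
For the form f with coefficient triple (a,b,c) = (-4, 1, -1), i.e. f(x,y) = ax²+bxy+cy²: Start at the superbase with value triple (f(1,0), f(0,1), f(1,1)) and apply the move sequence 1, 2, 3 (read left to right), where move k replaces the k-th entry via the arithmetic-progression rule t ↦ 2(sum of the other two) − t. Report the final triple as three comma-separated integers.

start (-4,-1,-4) = (f(1,0),f(0,1),f(1,1))
replace slot 1: 2·((-1)+(-4)) − (-4) = -6 → (-6,-1,-4)
replace slot 2: 2·((-6)+(-4)) − (-1) = -19 → (-6,-19,-4)
replace slot 3: 2·((-6)+(-19)) − (-4) = -46 → (-6,-19,-46)

-6,-19,-46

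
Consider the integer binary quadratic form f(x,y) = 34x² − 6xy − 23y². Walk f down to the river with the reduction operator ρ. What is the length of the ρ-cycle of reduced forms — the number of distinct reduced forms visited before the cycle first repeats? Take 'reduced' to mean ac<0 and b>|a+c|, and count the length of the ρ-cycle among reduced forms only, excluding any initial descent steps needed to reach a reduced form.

D = 3164, ⌊√D⌋ = 56
descent: ρ → (-23,52,5)  [lands on river]
river: ρ → (5,48,-43)
river: ρ → (-43,38,10)
river: ρ → (10,42,-35)
river: ρ → (-35,28,17)
river: ρ → (17,40,-23)
ρ-cycle length = 6 (tail of 1 descent step not counted)

6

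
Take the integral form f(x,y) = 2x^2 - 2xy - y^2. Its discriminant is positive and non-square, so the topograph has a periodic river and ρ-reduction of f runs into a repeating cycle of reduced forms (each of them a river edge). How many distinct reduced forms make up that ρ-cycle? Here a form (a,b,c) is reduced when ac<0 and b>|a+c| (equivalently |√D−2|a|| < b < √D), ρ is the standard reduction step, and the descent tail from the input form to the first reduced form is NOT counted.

D = 12, ⌊√D⌋ = 3
descent: ρ → (-1,2,2)  [lands on river]
river: ρ → (2,2,-1)
ρ-cycle length = 2 (tail of 1 descent step not counted)

2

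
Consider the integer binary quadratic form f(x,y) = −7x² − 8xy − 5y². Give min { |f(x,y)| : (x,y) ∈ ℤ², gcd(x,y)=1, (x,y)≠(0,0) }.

translate: b→-6 (≡8 mod 14), so (7,8,5)→(7,-6,4)
flip: (7,-6,4)→(4,6,7)
translate: b→-2 (≡6 mod 8), so (4,6,7)→(4,-2,5)
reduced (well bottom): (4,-2,5) with a≤c, −a<b≤a
well minimum |f| = |-4| = 4 (negative-definite)

4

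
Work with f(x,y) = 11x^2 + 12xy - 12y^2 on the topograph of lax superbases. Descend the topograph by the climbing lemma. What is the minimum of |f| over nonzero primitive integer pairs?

river: ρ → (-12,12,11)
river: ρ → (11,10,-13)
river: ρ → (-13,16,8)
river: ρ → (8,16,-13)
river: ρ → (-13,10,11)
river: ρ → (11,12,-12)
closes: descent 0, river 6
min |a| on river = 8

8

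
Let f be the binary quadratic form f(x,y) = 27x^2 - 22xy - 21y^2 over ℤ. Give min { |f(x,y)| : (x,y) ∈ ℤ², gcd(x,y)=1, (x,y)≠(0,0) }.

descent: ρ → (-21,22,27)  [lands on river]
river: ρ → (27,32,-16)
river: ρ → (-16,32,27)
river: ρ → (27,22,-21)
river: ρ → (-21,20,28)
river: ρ → (28,36,-13)
river: ρ → (-13,42,19)
river: ρ → (19,34,-21)
river: ρ → (-21,50,3)
river: ρ → (3,52,-4)
river: ρ → (-4,52,3)
river: ρ → (3,50,-21)
river: ρ → (-21,34,19)
river: ρ → (19,42,-13)
river: ρ → (-13,36,28)
river: ρ → (28,20,-21)
closes: descent 1, river 16
min |a| on river = 3

3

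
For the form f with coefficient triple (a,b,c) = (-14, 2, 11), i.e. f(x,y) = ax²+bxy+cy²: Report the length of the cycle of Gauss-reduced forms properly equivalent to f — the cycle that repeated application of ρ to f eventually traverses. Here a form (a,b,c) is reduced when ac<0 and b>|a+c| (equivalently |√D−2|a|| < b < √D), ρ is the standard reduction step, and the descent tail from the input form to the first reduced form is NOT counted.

D = 620, ⌊√D⌋ = 24
descent: ρ → (11,20,-5)  [lands on river]
river: ρ → (-5,20,11)
river: ρ → (11,24,-1)
river: ρ → (-1,24,11)
ρ-cycle length = 4 (tail of 1 descent step not counted)

4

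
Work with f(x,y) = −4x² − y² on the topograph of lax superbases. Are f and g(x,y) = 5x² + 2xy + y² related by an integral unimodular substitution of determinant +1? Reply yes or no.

D₁ = -16, D₂ = -16
f is negative-definite; reduce −f:
−f: flip: (4,0,1)→(1,0,4)
−f: reduced (well bottom): (1,0,4) with a≤c, −a<b≤a
flip sign back: reduced form of f is (-1,0,-4)
g: flip: (5,2,1)→(1,-2,5)
g: translate: b→0 (≡-2 mod 2), so (1,-2,5)→(1,0,4)
g: reduced (well bottom): (1,0,4) with a≤c, −a<b≤a
reduced forms (-1, 0, -4) vs (1, 0, 4) ⇒ inequivalent

no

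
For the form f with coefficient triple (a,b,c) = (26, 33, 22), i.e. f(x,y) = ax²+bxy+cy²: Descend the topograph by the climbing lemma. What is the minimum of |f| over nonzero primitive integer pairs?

translate: b→-19 (≡33 mod 52), so (26,33,22)→(26,-19,15)
flip: (26,-19,15)→(15,19,26)
translate: b→-11 (≡19 mod 30), so (15,19,26)→(15,-11,22)
reduced (well bottom): (15,-11,22) with a≤c, −a<b≤a
well minimum = a = 15

15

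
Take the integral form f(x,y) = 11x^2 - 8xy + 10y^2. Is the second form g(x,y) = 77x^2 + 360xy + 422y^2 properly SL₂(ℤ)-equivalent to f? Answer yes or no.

D₁ = -376, D₂ = -376
f: flip: (11,-8,10)→(10,8,11)
f: reduced (well bottom): (10,8,11) with a≤c, −a<b≤a
g: translate: b→52 (≡360 mod 154), so (77,360,422)→(77,52,10)
g: flip: (77,52,10)→(10,-52,77)
g: translate: b→8 (≡-52 mod 20), so (10,-52,77)→(10,8,11)
g: reduced (well bottom): (10,8,11) with a≤c, −a<b≤a
reduced forms (10, 8, 11) vs (10, 8, 11) ⇒ equivalent

yes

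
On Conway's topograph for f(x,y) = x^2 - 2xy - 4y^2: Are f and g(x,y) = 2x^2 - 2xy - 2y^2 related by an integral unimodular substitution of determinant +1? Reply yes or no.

D₁ = 20, D₂ = 20
river cycle of f (length 2): (1, 4, -1), (-1, 4, 1)
river cycle of g (length 2): (-2, 2, 2), (2, 2, -2)
cycles differ ⇒ inequivalent

no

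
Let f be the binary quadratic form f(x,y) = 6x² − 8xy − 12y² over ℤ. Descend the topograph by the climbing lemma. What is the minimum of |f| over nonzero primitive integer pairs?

descent: ρ → (-12,8,6)  [lands on river]
river: ρ → (6,16,-4)
river: ρ → (-4,16,6)
river: ρ → (6,8,-12)
river: ρ → (-12,16,2)
river: ρ → (2,16,-12)
closes: descent 1, river 6
min |a| on river = 2

2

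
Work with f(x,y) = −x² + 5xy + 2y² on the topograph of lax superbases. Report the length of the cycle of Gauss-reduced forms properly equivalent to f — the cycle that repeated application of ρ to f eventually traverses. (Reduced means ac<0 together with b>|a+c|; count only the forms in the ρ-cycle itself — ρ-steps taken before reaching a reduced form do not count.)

D = 33, ⌊√D⌋ = 5
river: ρ → (2,3,-3)
river: ρ → (-3,3,2)
river: ρ → (2,5,-1)
river: ρ → (-1,5,2)
ρ-cycle length = 4 (tail of 0 descent steps not counted)

4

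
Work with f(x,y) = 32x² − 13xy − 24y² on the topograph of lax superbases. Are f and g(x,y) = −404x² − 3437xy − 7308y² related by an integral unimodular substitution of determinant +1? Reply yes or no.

D₁ = 3241, D₂ = 3241
river cycle of f (length 90): (-24, 13, 32), (32, 51, -5), (-5, 49, 42), (42, 35, -12), (-12, 37, 39), (39, 41, -10), (-10, 39, 43), (43, 47, -6), (-6, 49, 35), (35, 21, -20), … (80 more)
river cycle of g (length 90): (-24, 13, 32), (32, 51, -5), (-5, 49, 42), (42, 35, -12), (-12, 37, 39), (39, 41, -10), (-10, 39, 43), (43, 47, -6), (-6, 49, 35), (35, 21, -20), … (80 more)
cycles coincide ⇒ equivalent

yes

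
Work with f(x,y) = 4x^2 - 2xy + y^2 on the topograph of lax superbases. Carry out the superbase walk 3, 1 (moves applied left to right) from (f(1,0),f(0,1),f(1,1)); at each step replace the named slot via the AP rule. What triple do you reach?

start (4,1,3) = (f(1,0),f(0,1),f(1,1))
replace slot 3: 2·(4+1) − 3 = 7 → (4,1,7)
replace slot 1: 2·(1+7) − 4 = 12 → (12,1,7)

12,1,7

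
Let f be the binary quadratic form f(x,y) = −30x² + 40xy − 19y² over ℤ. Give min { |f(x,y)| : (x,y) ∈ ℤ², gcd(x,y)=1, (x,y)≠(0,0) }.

translate: b→20 (≡-40 mod 60), so (30,-40,19)→(30,20,9)
flip: (30,20,9)→(9,-20,30)
translate: b→-2 (≡-20 mod 18), so (9,-20,30)→(9,-2,19)
reduced (well bottom): (9,-2,19) with a≤c, −a<b≤a
well minimum |f| = |-9| = 9 (negative-definite)

9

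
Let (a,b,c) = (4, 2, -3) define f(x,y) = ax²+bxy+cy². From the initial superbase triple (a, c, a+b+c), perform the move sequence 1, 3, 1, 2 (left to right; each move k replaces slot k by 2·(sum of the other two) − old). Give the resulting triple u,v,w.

start (4,-3,3) = (f(1,0),f(0,1),f(1,1))
replace slot 1: 2·((-3)+3) − 4 = -4 → (-4,-3,3)
replace slot 3: 2·((-4)+(-3)) − 3 = -17 → (-4,-3,-17)
replace slot 1: 2·((-3)+(-17)) − (-4) = -36 → (-36,-3,-17)
replace slot 2: 2·((-36)+(-17)) − (-3) = -103 → (-36,-103,-17)

-36,-103,-17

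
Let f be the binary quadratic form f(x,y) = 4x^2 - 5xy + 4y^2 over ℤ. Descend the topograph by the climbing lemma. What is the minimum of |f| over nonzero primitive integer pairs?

translate: b→3 (≡-5 mod 8), so (4,-5,4)→(4,3,3)
flip: (4,3,3)→(3,-3,4)
translate: b→3 (≡-3 mod 6), so (3,-3,4)→(3,3,4)
reduced (well bottom): (3,3,4) with a≤c, −a<b≤a
well minimum = a = 3

3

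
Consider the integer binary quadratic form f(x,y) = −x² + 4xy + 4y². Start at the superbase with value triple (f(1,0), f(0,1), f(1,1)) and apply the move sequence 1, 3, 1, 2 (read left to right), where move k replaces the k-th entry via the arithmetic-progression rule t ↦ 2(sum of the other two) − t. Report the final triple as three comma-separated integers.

start (-1,4,7) = (f(1,0),f(0,1),f(1,1))
replace slot 1: 2·(4+7) − (-1) = 23 → (23,4,7)
replace slot 3: 2·(23+4) − 7 = 47 → (23,4,47)
replace slot 1: 2·(4+47) − 23 = 79 → (79,4,47)
replace slot 2: 2·(79+47) − 4 = 248 → (79,248,47)

79,248,47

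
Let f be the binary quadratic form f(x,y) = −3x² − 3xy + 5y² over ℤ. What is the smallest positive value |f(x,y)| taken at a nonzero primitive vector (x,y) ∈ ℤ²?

descent: ρ → (5,3,-3)  [lands on river]
river: ρ → (-3,3,5)
river: ρ → (5,7,-1)
river: ρ → (-1,7,5)
closes: descent 1, river 4
min |a| on river = 1

1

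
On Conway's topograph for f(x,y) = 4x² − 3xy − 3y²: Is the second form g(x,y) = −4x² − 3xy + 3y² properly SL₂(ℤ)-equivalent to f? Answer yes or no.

D₁ = 57, D₂ = 57
river cycle of f (length 6): (-3, 3, 4), (4, 5, -2), (-2, 7, 1), (1, 7, -2), (-2, 5, 4), (4, 3, -3)
river cycle of g (length 6): (3, 3, -4), (-4, 5, 2), (2, 7, -1), (-1, 7, 2), (2, 5, -4), (-4, 3, 3)
cycles differ ⇒ inequivalent

no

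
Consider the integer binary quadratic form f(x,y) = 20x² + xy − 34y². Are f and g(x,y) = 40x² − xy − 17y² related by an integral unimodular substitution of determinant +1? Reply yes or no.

D₁ = 2721, D₂ = 2721
river cycle of f (length 58): (20, 41, -13), (-13, 37, 26), (26, 15, -24), (-24, 33, 17), (17, 35, -22), (-22, 9, 30), (30, 51, -1), (-1, 51, 30), (30, 9, -22), (-22, 35, 17), … (48 more)
river cycle of g (length 58): (-17, 35, 22), (22, 9, -30), (-30, 51, 1), (1, 51, -30), (-30, 9, 22), (22, 35, -17), (-17, 33, 24), (24, 15, -26), (-26, 37, 13), (13, 41, -20), … (48 more)
cycles differ ⇒ inequivalent

no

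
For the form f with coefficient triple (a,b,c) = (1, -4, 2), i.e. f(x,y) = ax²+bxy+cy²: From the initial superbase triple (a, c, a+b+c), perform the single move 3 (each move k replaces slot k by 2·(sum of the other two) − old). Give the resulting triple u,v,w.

start (1,2,-1) = (f(1,0),f(0,1),f(1,1))
replace slot 3: 2·(1+2) − (-1) = 7 → (1,2,7)

1,2,7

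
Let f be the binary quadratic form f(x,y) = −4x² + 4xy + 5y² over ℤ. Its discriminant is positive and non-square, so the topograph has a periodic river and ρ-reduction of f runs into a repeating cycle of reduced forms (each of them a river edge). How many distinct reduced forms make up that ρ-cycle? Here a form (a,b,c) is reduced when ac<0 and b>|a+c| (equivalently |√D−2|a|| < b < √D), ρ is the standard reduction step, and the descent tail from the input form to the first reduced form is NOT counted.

D = 96, ⌊√D⌋ = 9
river: ρ → (5,6,-3)
river: ρ → (-3,6,5)
river: ρ → (5,4,-4)
river: ρ → (-4,4,5)
ρ-cycle length = 4 (tail of 0 descent steps not counted)

4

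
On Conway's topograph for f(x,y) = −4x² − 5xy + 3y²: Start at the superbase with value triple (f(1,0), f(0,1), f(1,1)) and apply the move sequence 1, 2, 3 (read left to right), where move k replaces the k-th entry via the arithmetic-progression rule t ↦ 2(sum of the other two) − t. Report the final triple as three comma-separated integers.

start (-4,3,-6) = (f(1,0),f(0,1),f(1,1))
replace slot 1: 2·(3+(-6)) − (-4) = -2 → (-2,3,-6)
replace slot 2: 2·((-2)+(-6)) − 3 = -19 → (-2,-19,-6)
replace slot 3: 2·((-2)+(-19)) − (-6) = -36 → (-2,-19,-36)

-2,-19,-36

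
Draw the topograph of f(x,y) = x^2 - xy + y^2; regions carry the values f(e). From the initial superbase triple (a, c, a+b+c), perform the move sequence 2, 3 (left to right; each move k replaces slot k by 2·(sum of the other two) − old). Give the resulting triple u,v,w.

start (1,1,1) = (f(1,0),f(0,1),f(1,1))
replace slot 2: 2·(1+1) − 1 = 3 → (1,3,1)
replace slot 3: 2·(1+3) − 1 = 7 → (1,3,7)

1,3,7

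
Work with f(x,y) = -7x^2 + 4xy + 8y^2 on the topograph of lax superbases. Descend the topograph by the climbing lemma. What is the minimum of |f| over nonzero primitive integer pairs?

river: ρ → (8,12,-3)
river: ρ → (-3,12,8)
river: ρ → (8,4,-7)
river: ρ → (-7,10,5)
river: ρ → (5,10,-7)
river: ρ → (-7,4,8)
closes: descent 0, river 6
min |a| on river = 3

3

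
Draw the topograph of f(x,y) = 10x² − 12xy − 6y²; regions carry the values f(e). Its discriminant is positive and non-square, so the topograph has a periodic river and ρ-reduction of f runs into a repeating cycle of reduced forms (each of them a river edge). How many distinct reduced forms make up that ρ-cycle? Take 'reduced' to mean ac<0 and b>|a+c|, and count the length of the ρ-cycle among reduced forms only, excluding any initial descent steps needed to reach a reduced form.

D = 384, ⌊√D⌋ = 19
descent: ρ → (-6,12,10)  [lands on river]
river: ρ → (10,8,-8)
river: ρ → (-8,8,10)
river: ρ → (10,12,-6)
ρ-cycle length = 4 (tail of 1 descent step not counted)

4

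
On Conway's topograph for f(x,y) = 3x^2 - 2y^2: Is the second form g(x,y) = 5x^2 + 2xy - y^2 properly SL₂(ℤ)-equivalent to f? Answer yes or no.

D₁ = 24, D₂ = 24
river cycle of f (length 2): (-2, 4, 1), (1, 4, -2)
river cycle of g (length 2): (-1, 4, 2), (2, 4, -1)
cycles differ ⇒ inequivalent

no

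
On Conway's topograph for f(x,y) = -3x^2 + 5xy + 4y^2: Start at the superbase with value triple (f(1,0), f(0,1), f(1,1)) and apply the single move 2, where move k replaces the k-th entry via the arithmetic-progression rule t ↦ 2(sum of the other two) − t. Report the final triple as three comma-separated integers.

start (-3,4,6) = (f(1,0),f(0,1),f(1,1))
replace slot 2: 2·((-3)+6) − 4 = 2 → (-3,2,6)

-3,2,6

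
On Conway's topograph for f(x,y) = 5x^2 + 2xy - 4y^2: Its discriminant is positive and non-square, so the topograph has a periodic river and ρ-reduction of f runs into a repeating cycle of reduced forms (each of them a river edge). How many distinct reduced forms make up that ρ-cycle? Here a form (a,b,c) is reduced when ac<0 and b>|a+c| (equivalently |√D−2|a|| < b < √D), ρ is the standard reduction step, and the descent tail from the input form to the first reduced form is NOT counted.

D = 84, ⌊√D⌋ = 9
river: ρ → (-4,6,3)
river: ρ → (3,6,-4)
river: ρ → (-4,2,5)
river: ρ → (5,8,-1)
river: ρ → (-1,8,5)
river: ρ → (5,2,-4)
ρ-cycle length = 6 (tail of 0 descent steps not counted)

6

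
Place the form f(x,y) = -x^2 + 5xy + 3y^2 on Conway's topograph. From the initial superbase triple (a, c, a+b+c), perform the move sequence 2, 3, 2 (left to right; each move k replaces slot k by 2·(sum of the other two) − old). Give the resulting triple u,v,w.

start (-1,3,7) = (f(1,0),f(0,1),f(1,1))
replace slot 2: 2·((-1)+7) − 3 = 9 → (-1,9,7)
replace slot 3: 2·((-1)+9) − 7 = 9 → (-1,9,9)
replace slot 2: 2·((-1)+9) − 9 = 7 → (-1,7,9)

-1,7,9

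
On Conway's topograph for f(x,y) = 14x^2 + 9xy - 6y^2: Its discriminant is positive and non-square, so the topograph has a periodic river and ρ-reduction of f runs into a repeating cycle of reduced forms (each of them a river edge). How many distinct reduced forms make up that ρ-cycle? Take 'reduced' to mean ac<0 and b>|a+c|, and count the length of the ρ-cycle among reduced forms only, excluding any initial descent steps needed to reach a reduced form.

D = 417, ⌊√D⌋ = 20
river: ρ → (-6,15,8)
river: ρ → (8,17,-4)
river: ρ → (-4,15,12)
river: ρ → (12,9,-7)
river: ρ → (-7,19,2)
river: ρ → (2,17,-16)
river: ρ → (-16,15,3)
river: ρ → (3,15,-16)
river: ρ → (-16,17,2)
river: ρ → (2,19,-7)
river: ρ → (-7,9,12)
river: ρ → (12,15,-4)
river: ρ → (-4,17,8)
river: ρ → (8,15,-6)
river: ρ → (-6,9,14)
river: ρ → (14,19,-1)
river: ρ → (-1,19,14)
river: ρ → (14,9,-6)
ρ-cycle length = 18 (tail of 0 descent steps not counted)

18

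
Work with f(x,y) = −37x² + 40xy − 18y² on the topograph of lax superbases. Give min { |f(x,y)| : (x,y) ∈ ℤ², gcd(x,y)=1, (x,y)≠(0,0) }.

translate: b→34 (≡-40 mod 74), so (37,-40,18)→(37,34,15)
flip: (37,34,15)→(15,-34,37)
translate: b→-4 (≡-34 mod 30), so (15,-34,37)→(15,-4,18)
reduced (well bottom): (15,-4,18) with a≤c, −a<b≤a
well minimum |f| = |-15| = 15 (negative-definite)

15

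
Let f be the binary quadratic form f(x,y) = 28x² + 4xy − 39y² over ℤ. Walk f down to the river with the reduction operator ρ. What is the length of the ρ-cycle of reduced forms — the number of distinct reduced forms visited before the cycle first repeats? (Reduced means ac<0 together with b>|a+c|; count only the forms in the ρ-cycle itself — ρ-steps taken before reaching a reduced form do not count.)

D = 4384, ⌊√D⌋ = 66
descent: ρ → (-39,-4,28)
descent: ρ → (28,60,-7)  [lands on river]
river: ρ → (-7,66,1)
river: ρ → (1,66,-7)
river: ρ → (-7,60,28)
river: ρ → (28,52,-15)
river: ρ → (-15,38,49)
river: ρ → (49,60,-4)
river: ρ → (-4,60,49)
river: ρ → (49,38,-15)
river: ρ → (-15,52,28)
ρ-cycle length = 10 (tail of 2 descent steps not counted)

10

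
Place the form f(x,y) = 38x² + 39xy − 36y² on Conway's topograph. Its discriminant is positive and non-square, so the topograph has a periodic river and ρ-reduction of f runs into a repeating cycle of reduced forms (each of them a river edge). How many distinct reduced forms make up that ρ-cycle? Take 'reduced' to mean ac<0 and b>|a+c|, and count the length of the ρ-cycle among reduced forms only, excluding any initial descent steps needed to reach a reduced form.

D = 6993, ⌊√D⌋ = 83
river: ρ → (-36,33,41)
river: ρ → (41,49,-28)
river: ρ → (-28,63,27)
river: ρ → (27,45,-46)
river: ρ → (-46,47,26)
river: ρ → (26,57,-36)
river: ρ → (-36,15,47)
river: ρ → (47,79,-4)
river: ρ → (-4,81,27)
river: ρ → (27,81,-4)
river: ρ → (-4,79,47)
river: ρ → (47,15,-36)
river: ρ → (-36,57,26)
river: ρ → (26,47,-46)
river: ρ → (-46,45,27)
river: ρ → (27,63,-28)
river: ρ → (-28,49,41)
river: ρ → (41,33,-36)
river: ρ → (-36,39,38)
river: ρ → (38,37,-37)
river: ρ → (-37,37,38)
river: ρ → (38,39,-36)
ρ-cycle length = 22 (tail of 0 descent steps not counted)

22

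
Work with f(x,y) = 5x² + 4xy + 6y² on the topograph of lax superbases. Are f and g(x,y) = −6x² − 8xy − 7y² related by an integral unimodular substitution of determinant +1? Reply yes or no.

D₁ = -104, D₂ = -104
f: reduced (well bottom): (5,4,6) with a≤c, −a<b≤a
g is negative-definite; reduce −g:
−g: translate: b→-4 (≡8 mod 12), so (6,8,7)→(6,-4,5)
−g: flip: (6,-4,5)→(5,4,6)
−g: reduced (well bottom): (5,4,6) with a≤c, −a<b≤a
flip sign back: reduced form of g is (-5,-4,-6)
reduced forms (5, 4, 6) vs (-5, -4, -6) ⇒ inequivalent

no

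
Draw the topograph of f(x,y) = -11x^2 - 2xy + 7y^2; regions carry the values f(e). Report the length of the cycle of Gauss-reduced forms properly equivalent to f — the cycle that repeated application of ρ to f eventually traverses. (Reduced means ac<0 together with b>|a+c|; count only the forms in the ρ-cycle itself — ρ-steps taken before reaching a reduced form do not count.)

D = 312, ⌊√D⌋ = 17
descent: ρ → (7,16,-2)  [lands on river]
river: ρ → (-2,16,7)
river: ρ → (7,12,-6)
river: ρ → (-6,12,7)
ρ-cycle length = 4 (tail of 1 descent step not counted)

4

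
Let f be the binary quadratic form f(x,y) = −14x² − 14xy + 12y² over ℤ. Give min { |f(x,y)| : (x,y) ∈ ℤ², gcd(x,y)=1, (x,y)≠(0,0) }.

descent: ρ → (12,14,-14)  [lands on river]
river: ρ → (-14,14,12)
river: ρ → (12,10,-16)
river: ρ → (-16,22,6)
river: ρ → (6,26,-8)
river: ρ → (-8,22,12)
river: ρ → (12,26,-4)
river: ρ → (-4,22,24)
river: ρ → (24,26,-2)
river: ρ → (-2,26,24)
river: ρ → (24,22,-4)
river: ρ → (-4,26,12)
river: ρ → (12,22,-8)
river: ρ → (-8,26,6)
river: ρ → (6,22,-16)
river: ρ → (-16,10,12)
closes: descent 1, river 16
min |a| on river = 2

2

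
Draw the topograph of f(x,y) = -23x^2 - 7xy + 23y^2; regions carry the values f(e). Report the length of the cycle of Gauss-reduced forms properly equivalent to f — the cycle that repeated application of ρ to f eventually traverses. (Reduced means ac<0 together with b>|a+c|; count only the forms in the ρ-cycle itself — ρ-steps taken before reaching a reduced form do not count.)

D = 2165, ⌊√D⌋ = 46
descent: ρ → (23,7,-23)  [lands on river]
river: ρ → (-23,39,7)
river: ρ → (7,45,-5)
river: ρ → (-5,45,7)
river: ρ → (7,39,-23)
river: ρ → (-23,7,23)
river: ρ → (23,39,-7)
river: ρ → (-7,45,5)
river: ρ → (5,45,-7)
river: ρ → (-7,39,23)
ρ-cycle length = 10 (tail of 1 descent step not counted)

10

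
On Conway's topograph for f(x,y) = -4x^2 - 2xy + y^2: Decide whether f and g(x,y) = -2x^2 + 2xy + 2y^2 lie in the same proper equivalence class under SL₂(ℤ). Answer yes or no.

D₁ = 20, D₂ = 20
river cycle of f (length 2): (1, 4, -1), (-1, 4, 1)
river cycle of g (length 2): (2, 2, -2), (-2, 2, 2)
cycles differ ⇒ inequivalent

no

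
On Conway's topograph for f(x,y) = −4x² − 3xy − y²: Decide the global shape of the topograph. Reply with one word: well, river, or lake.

D = b²−4ac = (-3)² − 4·(-4)·(-1) = -7
D < 0 ⇒ definite ⇒ every region one sign ⇒ single well

well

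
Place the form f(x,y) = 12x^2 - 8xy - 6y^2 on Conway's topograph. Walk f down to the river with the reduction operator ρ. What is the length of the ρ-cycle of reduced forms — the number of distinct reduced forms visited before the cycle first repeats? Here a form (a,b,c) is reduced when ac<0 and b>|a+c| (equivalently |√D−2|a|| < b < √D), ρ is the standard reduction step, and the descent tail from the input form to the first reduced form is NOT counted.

D = 352, ⌊√D⌋ = 18
descent: ρ → (-6,8,12)  [lands on river]
river: ρ → (12,16,-2)
river: ρ → (-2,16,12)
river: ρ → (12,8,-6)
river: ρ → (-6,16,4)
river: ρ → (4,16,-6)
ρ-cycle length = 6 (tail of 1 descent step not counted)

6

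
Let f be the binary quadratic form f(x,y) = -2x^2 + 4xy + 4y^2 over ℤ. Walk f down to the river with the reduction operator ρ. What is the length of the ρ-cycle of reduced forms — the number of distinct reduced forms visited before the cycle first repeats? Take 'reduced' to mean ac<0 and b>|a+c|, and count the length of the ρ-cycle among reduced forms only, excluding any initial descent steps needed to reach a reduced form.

D = 48, ⌊√D⌋ = 6
river: ρ → (4,4,-2)
river: ρ → (-2,4,4)
ρ-cycle length = 2 (tail of 0 descent steps not counted)

2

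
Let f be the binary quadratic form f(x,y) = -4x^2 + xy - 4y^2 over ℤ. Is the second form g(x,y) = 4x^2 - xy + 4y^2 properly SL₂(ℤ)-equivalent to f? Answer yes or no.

D₁ = -63, D₂ = -63
f is negative-definite; reduce −f:
−f: flip: (4,-1,4)→(4,1,4)
−f: reduced (well bottom): (4,1,4) with a≤c, −a<b≤a
flip sign back: reduced form of f is (-4,-1,-4)
g: flip: (4,-1,4)→(4,1,4)
g: reduced (well bottom): (4,1,4) with a≤c, −a<b≤a
reduced forms (-4, -1, -4) vs (4, 1, 4) ⇒ inequivalent

no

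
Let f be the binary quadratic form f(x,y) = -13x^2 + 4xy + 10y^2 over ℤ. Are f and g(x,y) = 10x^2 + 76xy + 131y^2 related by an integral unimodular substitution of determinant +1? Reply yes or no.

D₁ = 536, D₂ = 536
river cycle of f (length 14): (10, 16, -7), (-7, 12, 14), (14, 16, -5), (-5, 14, 17), (17, 20, -2), (-2, 20, 17), (17, 14, -5), (-5, 16, 14), (14, 12, -7), (-7, 16, 10), … (4 more)
river cycle of g (length 14): (10, 16, -7), (-7, 12, 14), (14, 16, -5), (-5, 14, 17), (17, 20, -2), (-2, 20, 17), (17, 14, -5), (-5, 16, 14), (14, 12, -7), (-7, 16, 10), … (4 more)
cycles coincide ⇒ equivalent

yes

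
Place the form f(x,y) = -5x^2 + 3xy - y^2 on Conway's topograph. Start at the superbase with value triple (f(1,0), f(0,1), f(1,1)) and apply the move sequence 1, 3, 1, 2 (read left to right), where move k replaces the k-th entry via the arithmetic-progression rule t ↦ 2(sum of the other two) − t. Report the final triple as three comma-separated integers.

start (-5,-1,-3) = (f(1,0),f(0,1),f(1,1))
replace slot 1: 2·((-1)+(-3)) − (-5) = -3 → (-3,-1,-3)
replace slot 3: 2·((-3)+(-1)) − (-3) = -5 → (-3,-1,-5)
replace slot 1: 2·((-1)+(-5)) − (-3) = -9 → (-9,-1,-5)
replace slot 2: 2·((-9)+(-5)) − (-1) = -27 → (-9,-27,-5)

-9,-27,-5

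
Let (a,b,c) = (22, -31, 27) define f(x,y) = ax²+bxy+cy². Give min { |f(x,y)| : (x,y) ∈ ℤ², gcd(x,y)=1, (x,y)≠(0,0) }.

translate: b→13 (≡-31 mod 44), so (22,-31,27)→(22,13,18)
flip: (22,13,18)→(18,-13,22)
reduced (well bottom): (18,-13,22) with a≤c, −a<b≤a
well minimum = a = 18

18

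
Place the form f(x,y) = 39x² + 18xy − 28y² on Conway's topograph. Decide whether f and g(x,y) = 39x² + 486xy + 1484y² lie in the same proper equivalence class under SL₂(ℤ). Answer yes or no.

D₁ = 4692, D₂ = 4692
river cycle of f (length 6): (-28, 38, 29), (29, 20, -37), (-37, 54, 12), (12, 66, -7), (-7, 60, 39), (39, 18, -28)
river cycle of g (length 6): (39, 18, -28), (-28, 38, 29), (29, 20, -37), (-37, 54, 12), (12, 66, -7), (-7, 60, 39)
cycles coincide ⇒ equivalent

yes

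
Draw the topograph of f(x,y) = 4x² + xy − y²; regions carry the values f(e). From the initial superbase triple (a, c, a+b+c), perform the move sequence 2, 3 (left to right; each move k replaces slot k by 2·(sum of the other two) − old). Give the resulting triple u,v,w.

start (4,-1,4) = (f(1,0),f(0,1),f(1,1))
replace slot 2: 2·(4+4) − (-1) = 17 → (4,17,4)
replace slot 3: 2·(4+17) − 4 = 38 → (4,17,38)

4,17,38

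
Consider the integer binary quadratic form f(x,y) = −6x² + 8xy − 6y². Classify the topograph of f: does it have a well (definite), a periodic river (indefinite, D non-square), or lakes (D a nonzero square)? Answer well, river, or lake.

D = b²−4ac = 8² − 4·(-6)·(-6) = -80
D < 0 ⇒ definite ⇒ every region one sign ⇒ single well

well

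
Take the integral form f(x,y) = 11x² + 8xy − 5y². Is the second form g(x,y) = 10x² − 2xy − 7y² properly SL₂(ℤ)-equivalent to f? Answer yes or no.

D₁ = 284, D₂ = 284
river cycle of f (length 8): (-5, 12, 7), (7, 16, -1), (-1, 16, 7), (7, 12, -5), (-5, 8, 11), (11, 14, -2), (-2, 14, 11), (11, 8, -5)
river cycle of g (length 8): (-7, 16, 1), (1, 16, -7), (-7, 12, 5), (5, 8, -11), (-11, 14, 2), (2, 14, -11), (-11, 8, 5), (5, 12, -7)
cycles differ ⇒ inequivalent

no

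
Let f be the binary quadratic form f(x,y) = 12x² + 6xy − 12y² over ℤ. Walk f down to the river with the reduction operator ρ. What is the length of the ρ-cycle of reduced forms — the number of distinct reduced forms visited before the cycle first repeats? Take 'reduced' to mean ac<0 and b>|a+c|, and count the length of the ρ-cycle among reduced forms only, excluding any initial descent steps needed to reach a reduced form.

D = 612, ⌊√D⌋ = 24
river: ρ → (-12,18,6)
river: ρ → (6,18,-12)
river: ρ → (-12,6,12)
river: ρ → (12,18,-6)
river: ρ → (-6,18,12)
river: ρ → (12,6,-12)
ρ-cycle length = 6 (tail of 0 descent steps not counted)

6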